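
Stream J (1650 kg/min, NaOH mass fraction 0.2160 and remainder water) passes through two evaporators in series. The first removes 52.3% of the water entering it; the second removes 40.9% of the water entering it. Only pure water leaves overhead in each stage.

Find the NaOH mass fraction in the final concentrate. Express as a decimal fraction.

water in feed = 1650×0.784 = 1293.6 kg/min.
After stage 1: water left = (1−0.523)×1293.6 = 617.05; stream total = 973.45 kg/min.
After stage 2: water left = (1−0.409)×617.05 = 364.67; final concentrate = 721.07 kg/min.
NaOH fraction = 356.4/721.07 = 0.4943.

0.4943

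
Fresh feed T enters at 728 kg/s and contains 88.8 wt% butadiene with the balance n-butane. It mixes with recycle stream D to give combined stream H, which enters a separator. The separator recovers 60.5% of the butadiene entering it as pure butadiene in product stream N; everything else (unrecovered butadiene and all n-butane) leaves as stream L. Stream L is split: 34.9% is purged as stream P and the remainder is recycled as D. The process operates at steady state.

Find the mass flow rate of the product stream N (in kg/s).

butadiene in H: m_A = 728×0.888 + (1−0.349)·(1−0.605)·m_A, so m_A = 646.46/0.7429 = 870.24 kg/s.
Product N = 0.605×870.24 = 526.5 kg/s.

526.5 kg/s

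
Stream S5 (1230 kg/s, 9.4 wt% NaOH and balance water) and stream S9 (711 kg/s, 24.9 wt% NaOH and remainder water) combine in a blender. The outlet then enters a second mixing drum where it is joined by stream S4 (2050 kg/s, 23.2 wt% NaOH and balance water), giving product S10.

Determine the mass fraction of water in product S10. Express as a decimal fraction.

0.8075

Overall, product flow = 3991 kg/s.
water in = 1230×0.906 + 711×0.751 + 2050×0.768 = 3222.7 kg/s.
water fraction in S10 = 0.8075.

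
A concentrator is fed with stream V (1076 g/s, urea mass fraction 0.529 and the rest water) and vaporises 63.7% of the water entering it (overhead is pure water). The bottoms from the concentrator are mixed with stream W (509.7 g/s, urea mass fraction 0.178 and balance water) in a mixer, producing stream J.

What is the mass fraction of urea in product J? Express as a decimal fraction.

Vapour removed = 0.637×0.471×1076 = 322.83 g/s; concentrate = 753.17 g/s.
urea reaching the mixer = 569.2 (from concentrate) + 509.7×0.178 = 659.93 g/s.
Product flow = 753.17 + 509.7 = 1262.9 g/s; urea fraction = 0.523.

0.523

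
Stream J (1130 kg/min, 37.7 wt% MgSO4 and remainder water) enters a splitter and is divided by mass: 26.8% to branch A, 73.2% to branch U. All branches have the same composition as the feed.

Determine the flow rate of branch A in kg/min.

302.8 kg/min

Branch A flow = 0.268×1130 = 302.84 kg/min.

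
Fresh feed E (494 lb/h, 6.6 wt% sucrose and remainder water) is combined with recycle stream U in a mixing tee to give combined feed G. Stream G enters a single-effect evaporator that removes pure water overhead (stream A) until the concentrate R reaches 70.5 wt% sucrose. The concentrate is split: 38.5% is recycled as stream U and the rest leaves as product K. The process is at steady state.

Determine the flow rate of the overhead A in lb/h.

Overall sucrose balance (none leaves overhead): sucrose in fresh feed = sucrose in product, i.e. 494×0.066 = (1−0.385)·R·0.705.
R = 32.604/(0.705×0.615) = 75.198 lb/h.
Recycle U = 0.385×75.198 = 28.951 lb/h.
Combined feed G = 494 + 28.951 = 522.95 lb/h.
Overhead A = G − R = 522.95 − 75.198 = 447.75 lb/h.

447.8 lb/h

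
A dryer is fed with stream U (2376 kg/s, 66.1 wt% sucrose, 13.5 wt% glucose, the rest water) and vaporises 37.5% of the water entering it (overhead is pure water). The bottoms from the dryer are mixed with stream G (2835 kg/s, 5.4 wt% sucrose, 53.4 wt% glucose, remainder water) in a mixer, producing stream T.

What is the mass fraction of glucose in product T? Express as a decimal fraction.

Vapour removed = 0.375×0.204×2376 = 181.76 kg/s; concentrate = 2194.2 kg/s.
glucose reaching the mixer = 320.76 (from concentrate) + 2835×0.534 = 1834.7 kg/s.
Product flow = 2194.2 + 2835 = 5029.2 kg/s; glucose fraction = 0.3648.

0.3648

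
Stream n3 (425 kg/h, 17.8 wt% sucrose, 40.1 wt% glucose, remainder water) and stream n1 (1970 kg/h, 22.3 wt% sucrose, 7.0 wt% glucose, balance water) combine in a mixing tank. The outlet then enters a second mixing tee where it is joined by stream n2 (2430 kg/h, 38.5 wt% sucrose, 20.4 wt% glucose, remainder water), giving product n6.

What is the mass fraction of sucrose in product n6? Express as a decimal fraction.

Overall, product flow = 4825 kg/h.
sucrose in = 425×0.178 + 1970×0.223 + 2430×0.385 = 1450.5 kg/h.
sucrose fraction in n6 = 0.3006.

0.3006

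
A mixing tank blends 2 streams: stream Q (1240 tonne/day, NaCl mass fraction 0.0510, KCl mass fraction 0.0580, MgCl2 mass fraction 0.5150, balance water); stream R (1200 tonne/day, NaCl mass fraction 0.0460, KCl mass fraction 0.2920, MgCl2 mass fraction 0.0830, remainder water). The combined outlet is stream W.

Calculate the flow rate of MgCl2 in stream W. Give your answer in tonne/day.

738.2 tonne/day

MgCl2 out = MgCl2 in = 1240×0.515 + 1200×0.083 = 738.2 tonne/day.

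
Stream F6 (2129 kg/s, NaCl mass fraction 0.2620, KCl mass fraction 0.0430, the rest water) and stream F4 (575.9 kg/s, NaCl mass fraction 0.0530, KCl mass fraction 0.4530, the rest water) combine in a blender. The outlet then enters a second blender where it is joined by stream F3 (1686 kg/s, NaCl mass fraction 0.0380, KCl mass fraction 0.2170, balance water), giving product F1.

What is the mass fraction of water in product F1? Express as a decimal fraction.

0.6878

Overall, product flow = 4390.9 kg/s.
water in = 2129×0.695 + 575.9×0.494 + 1686×0.745 = 3020.2 kg/s.
water fraction in F1 = 0.6878.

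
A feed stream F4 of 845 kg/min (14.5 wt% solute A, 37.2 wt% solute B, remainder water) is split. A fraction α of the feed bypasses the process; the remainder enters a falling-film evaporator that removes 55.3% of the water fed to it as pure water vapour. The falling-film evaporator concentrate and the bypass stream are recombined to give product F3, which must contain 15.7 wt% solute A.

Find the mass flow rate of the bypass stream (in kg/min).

603.2 kg/min

All 845×0.145 = 122.52 kg/min of solute A reaches F3, so F3 = 122.52/0.157 = 780.41 kg/min and vapour = 64.586 kg/min.
The evaporator receives (1−α)·845 of feed at 0.483 water and removes 0.553 of that water:
0.553×0.483×(1−α)×845 = 64.586
(1−α) = 64.586/225.7 = 0.2862;  α = 0.7138.
Bypass flow = 0.7138×845 = 603.19 kg/min.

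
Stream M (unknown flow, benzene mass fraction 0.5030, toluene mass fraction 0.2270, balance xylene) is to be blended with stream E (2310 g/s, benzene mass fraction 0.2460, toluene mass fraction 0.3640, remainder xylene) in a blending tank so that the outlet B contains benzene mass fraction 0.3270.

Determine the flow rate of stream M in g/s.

1063 g/s

Let M be the unknown flow. Total out = 2310 + M.
benzene balance: 568.26 + 0.503·M = 0.327·(2310 + M)
(0.503 − 0.327)·M = 0.327×2310 − 568.26 = 187.11
M = 187.11 / 0.176 = 1063.1 g/s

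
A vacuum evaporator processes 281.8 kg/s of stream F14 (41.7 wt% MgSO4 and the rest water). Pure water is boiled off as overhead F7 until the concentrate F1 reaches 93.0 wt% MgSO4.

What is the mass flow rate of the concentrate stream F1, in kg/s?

MgSO4 is conserved: 281.8×0.417 = 117.51 kg/s all reports to the concentrate.
Concentrate = 117.51/(target fraction) = 126.36 kg/s.

126.4 kg/s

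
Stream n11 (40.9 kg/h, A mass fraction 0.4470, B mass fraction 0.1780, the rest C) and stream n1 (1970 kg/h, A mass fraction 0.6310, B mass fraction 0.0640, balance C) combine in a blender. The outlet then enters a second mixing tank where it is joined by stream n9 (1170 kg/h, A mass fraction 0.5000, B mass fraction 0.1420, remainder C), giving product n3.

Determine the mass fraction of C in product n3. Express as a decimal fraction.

0.3254

Overall, product flow = 3180.9 kg/h.
C in = 40.9×0.375 + 1970×0.305 + 1170×0.358 = 1035 kg/h.
C fraction in n3 = 0.3254.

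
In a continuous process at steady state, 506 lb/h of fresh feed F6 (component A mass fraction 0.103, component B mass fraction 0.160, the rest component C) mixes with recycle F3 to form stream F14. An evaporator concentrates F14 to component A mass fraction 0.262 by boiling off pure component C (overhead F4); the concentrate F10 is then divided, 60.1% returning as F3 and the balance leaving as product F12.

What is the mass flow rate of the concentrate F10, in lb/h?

Overall component A balance (none leaves overhead): component A in fresh feed = component A in product, i.e. 506×0.103 = (1−0.601)·F10·0.262.
F10 = 52.118/(0.262×0.399) = 498.56 lb/h.

498.6 lb/h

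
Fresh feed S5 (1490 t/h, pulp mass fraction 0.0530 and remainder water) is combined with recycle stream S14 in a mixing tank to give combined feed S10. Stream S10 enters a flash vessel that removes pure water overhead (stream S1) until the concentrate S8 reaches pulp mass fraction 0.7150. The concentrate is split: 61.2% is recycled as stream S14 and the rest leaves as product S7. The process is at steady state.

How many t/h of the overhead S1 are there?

Overall pulp balance (none leaves overhead): pulp in fresh feed = pulp in product, i.e. 1490×0.053 = (1−0.612)·S8·0.715.
S8 = 78.97/(0.715×0.388) = 284.66 t/h.
Recycle S14 = 0.612×284.66 = 174.21 t/h.
Combined feed S10 = 1490 + 174.21 = 1664.2 t/h.
Overhead S1 = S10 − S8 = 1664.2 − 284.66 = 1379.6 t/h.

1380 t/h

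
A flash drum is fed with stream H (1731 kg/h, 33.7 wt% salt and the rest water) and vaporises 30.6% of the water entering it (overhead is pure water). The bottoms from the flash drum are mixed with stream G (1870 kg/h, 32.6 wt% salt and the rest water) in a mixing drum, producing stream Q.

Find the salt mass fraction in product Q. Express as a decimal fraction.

Vapour removed = 0.306×0.663×1731 = 351.18 kg/h; concentrate = 1379.8 kg/h.
salt reaching the mixer = 583.35 (from concentrate) + 1870×0.326 = 1193 kg/h.
Product flow = 1379.8 + 1870 = 3249.8 kg/h; salt fraction = 0.3671.

0.3671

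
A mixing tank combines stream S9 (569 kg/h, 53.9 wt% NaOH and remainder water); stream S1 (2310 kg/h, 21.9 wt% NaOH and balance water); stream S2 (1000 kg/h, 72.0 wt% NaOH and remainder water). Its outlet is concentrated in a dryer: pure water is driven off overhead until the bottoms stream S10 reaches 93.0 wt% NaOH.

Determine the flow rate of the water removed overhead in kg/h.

NaOH entering = 569×0.539 + 2310×0.219 + 1000×0.720 = 1532.6 kg/h.
All NaOH reports to S10, so S10 = 1532.6/0.930 = 1647.9 kg/h.
Total feed = 3879 kg/h; overhead = 3879 − 1647.9 = 2231.1 kg/h.

2231 kg/h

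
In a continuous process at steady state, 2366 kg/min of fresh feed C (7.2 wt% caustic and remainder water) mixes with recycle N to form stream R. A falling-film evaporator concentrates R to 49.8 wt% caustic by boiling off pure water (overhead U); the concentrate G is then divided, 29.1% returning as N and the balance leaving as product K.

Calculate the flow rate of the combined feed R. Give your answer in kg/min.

2506 kg/min

Overall caustic balance (none leaves overhead): caustic in fresh feed = caustic in product, i.e. 2366×0.072 = (1−0.291)·G·0.498.
G = 170.35/(0.498×0.709) = 482.47 kg/min.
Recycle N = 0.291×482.47 = 140.4 kg/min.
Combined feed R = 2366 + 140.4 = 2506.4 kg/min.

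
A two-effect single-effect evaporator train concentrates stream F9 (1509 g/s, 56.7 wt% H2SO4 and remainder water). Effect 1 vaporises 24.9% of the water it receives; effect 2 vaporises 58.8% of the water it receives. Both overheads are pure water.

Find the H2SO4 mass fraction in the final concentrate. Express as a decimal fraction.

water in feed = 1509×0.433 = 653.4 g/s.
After stage 1: water left = (1−0.249)×653.4 = 490.7; stream total = 1346.3 g/s.
After stage 2: water left = (1−0.588)×490.7 = 202.17; final concentrate = 1057.8 g/s.
H2SO4 fraction = 855.6/1057.8 = 0.809.

0.809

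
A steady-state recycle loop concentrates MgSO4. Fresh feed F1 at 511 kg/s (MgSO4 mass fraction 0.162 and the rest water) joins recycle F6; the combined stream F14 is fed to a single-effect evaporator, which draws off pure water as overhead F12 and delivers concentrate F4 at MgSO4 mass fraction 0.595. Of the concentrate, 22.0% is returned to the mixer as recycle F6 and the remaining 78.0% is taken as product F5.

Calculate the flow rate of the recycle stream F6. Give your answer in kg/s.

Overall MgSO4 balance (none leaves overhead): MgSO4 in fresh feed = MgSO4 in product, i.e. 511×0.162 = (1−0.220)·F4·0.595.
F4 = 82.782/(0.595×0.780) = 178.37 kg/s.
Recycle F6 = 0.220×178.37 = 39.242 kg/s.

39.24 kg/s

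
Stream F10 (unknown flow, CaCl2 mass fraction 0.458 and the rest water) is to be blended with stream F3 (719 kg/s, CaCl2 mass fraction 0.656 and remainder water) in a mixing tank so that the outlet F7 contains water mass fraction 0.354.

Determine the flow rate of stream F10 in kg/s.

38.24 kg/s

Let F10 be the unknown flow. Total out = 719 + F10.
water balance: 247.34 + 0.542·F10 = 0.354·(719 + F10)
(0.542 − 0.354)·F10 = 0.354×719 − 247.34 = 7.19
F10 = 7.19 / 0.188 = 38.245 kg/s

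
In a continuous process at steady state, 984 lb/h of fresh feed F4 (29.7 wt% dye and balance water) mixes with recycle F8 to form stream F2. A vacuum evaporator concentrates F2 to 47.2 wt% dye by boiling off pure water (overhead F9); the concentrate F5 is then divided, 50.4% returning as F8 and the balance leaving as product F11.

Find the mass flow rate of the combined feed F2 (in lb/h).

Overall dye balance (none leaves overhead): dye in fresh feed = dye in product, i.e. 984×0.297 = (1−0.504)·F5·0.472.
F5 = 292.25/(0.472×0.496) = 1248.3 lb/h.
Recycle F8 = 0.504×1248.3 = 629.16 lb/h.
Combined feed F2 = 984 + 629.16 = 1613.2 lb/h.

1613 lb/h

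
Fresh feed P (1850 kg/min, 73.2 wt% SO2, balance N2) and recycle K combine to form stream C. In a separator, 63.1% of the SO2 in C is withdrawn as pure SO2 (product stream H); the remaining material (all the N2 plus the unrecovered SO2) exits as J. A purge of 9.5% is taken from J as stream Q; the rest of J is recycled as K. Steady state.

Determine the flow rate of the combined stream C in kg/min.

7252 kg/min

N2 enters only via P and leaves only via the purge: 1850×0.268 = 0.095×(N2 in J), and the separator passes all N2, so N2 in C = N2 in J = 5218.9 kg/min.
SO2 in C: m_A = 1850×0.732 + (1−0.095)·(1−0.631)·m_A, so m_A = 1354.2/0.6661 = 2033.2 kg/min.
C = 2033.2 + 5218.9 = 7252.1 kg/min.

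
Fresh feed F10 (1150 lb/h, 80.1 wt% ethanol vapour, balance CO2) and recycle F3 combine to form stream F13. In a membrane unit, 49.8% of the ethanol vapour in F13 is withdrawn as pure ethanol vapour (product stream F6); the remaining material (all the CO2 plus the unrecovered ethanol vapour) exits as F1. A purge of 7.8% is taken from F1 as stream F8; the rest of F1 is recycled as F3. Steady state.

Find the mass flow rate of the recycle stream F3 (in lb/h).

CO2 enters only via F10 and leaves only via the purge: 1150×0.199 = 0.078×(CO2 in F1), and the membrane unit passes all CO2, so CO2 in F13 = CO2 in F1 = 2934 lb/h.
ethanol vapour in F13: m_A = 1150×0.801 + (1−0.078)·(1−0.498)·m_A, so m_A = 921.15/0.5372 = 1714.9 lb/h.
F1 = (1−0.498)×1714.9 + 2934 = 3794.8 lb/h.
Recycle F3 = (1−0.078)×3794.8 = 3498.8 lb/h.

3499 lb/h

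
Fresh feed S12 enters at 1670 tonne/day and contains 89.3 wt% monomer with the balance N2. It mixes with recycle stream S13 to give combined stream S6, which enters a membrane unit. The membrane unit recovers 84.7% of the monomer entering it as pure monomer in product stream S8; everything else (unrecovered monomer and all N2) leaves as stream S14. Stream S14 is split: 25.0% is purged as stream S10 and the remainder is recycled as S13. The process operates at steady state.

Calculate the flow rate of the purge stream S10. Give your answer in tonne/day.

243.1 tonne/day

N2 enters only via S12 and leaves only via the purge: 1670×0.107 = 0.250×(N2 in S14), and the membrane unit passes all N2, so N2 in S6 = N2 in S14 = 714.76 tonne/day.
monomer in S6: m_A = 1670×0.893 + (1−0.250)·(1−0.847)·m_A, so m_A = 1491.3/0.8852 = 1684.6 tonne/day.
S14 = (1−0.847)×1684.6 + 714.76 = 972.51 tonne/day.
Purge S10 = 0.250×972.51 = 243.13 tonne/day.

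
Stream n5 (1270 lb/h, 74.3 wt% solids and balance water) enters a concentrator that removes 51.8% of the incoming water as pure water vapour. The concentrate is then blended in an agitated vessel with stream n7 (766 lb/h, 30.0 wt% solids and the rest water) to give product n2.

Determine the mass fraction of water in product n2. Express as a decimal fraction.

Vapour removed = 0.518×0.257×1270 = 169.07 lb/h; concentrate = 1100.9 lb/h.
water reaching the mixer = 157.32 (from concentrate) + 766×0.700 = 693.52 lb/h.
Product flow = 1100.9 + 766 = 1866.9 lb/h; water fraction = 0.371.

0.371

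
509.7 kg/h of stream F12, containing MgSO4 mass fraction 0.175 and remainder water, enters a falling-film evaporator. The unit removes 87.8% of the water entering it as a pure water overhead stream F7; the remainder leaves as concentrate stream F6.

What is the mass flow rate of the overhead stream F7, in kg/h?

water entering = 509.7×0.825 = 420.5 kg/h; overhead removed = 0.878×420.5 = 369.2 kg/h.

369.2 kg/h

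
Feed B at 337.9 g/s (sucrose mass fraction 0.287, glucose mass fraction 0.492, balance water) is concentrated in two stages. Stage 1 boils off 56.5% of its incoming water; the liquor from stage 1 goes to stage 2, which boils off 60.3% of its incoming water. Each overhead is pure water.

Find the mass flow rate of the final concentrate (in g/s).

water in feed = 337.9×0.221 = 74.676 g/s.
After stage 1: water left = (1−0.565)×74.676 = 32.484; stream total = 295.71 g/s.
After stage 2: water left = (1−0.603)×32.484 = 12.896; final concentrate = 276.12 g/s.

276.1 g/s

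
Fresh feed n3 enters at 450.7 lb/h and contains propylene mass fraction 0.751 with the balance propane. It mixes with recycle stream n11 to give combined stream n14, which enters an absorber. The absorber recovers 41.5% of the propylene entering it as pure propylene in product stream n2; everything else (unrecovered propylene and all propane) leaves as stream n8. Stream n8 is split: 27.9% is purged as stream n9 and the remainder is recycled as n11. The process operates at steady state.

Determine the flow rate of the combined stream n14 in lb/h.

987.6 lb/h

propane enters only via n3 and leaves only via the purge: 450.7×0.249 = 0.279×(propane in n8), and the absorber passes all propane, so propane in n14 = propane in n8 = 402.24 lb/h.
propylene in n14: m_A = 450.7×0.751 + (1−0.279)·(1−0.415)·m_A, so m_A = 338.48/0.5782 = 585.38 lb/h.
n14 = 585.38 + 402.24 = 987.62 lb/h.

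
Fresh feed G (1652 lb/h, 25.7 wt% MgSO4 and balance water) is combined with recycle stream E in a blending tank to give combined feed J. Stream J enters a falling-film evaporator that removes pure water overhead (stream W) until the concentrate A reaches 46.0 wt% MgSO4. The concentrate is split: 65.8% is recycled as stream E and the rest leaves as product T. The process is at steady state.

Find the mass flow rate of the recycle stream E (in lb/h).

1776 lb/h

Overall MgSO4 balance (none leaves overhead): MgSO4 in fresh feed = MgSO4 in product, i.e. 1652×0.257 = (1−0.658)·A·0.460.
A = 424.56/(0.460×0.342) = 2698.7 lb/h.
Recycle E = 0.658×2698.7 = 1775.8 lb/h.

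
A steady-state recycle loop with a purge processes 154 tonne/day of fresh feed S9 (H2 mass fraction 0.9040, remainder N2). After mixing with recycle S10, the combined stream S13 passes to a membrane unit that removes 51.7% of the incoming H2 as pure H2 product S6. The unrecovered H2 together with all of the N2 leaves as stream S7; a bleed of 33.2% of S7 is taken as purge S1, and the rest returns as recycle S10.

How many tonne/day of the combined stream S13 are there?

N2 enters only via S9 and leaves only via the purge: 154×0.096 = 0.332×(N2 in S7), and the membrane unit passes all N2, so N2 in S13 = N2 in S7 = 44.53 tonne/day.
H2 in S13: m_A = 154×0.904 + (1−0.332)·(1−0.517)·m_A, so m_A = 139.22/0.6774 = 205.53 tonne/day.
S13 = 205.53 + 44.53 = 250.06 tonne/day.

250.1 tonne/day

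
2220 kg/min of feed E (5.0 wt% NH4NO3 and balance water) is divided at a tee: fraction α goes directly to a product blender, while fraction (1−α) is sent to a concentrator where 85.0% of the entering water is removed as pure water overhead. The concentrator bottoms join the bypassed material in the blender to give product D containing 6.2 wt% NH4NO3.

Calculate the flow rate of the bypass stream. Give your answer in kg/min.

All 2220×0.050 = 111 kg/min of NH4NO3 reaches D, so D = 111/0.062 = 1790.3 kg/min and vapour = 429.68 kg/min.
The evaporator receives (1−α)·2220 of feed at 0.950 water and removes 0.850 of that water:
0.850×0.950×(1−α)×2220 = 429.68
(1−α) = 429.68/1792.6 = 0.2397;  α = 0.7603.
Bypass flow = 0.7603×2220 = 1687.9 kg/min.

1688 kg/min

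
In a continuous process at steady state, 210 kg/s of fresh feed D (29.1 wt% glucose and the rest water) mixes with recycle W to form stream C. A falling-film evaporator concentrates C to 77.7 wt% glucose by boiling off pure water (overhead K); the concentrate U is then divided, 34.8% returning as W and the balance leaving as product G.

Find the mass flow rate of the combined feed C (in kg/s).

Overall glucose balance (none leaves overhead): glucose in fresh feed = glucose in product, i.e. 210×0.291 = (1−0.348)·U·0.777.
U = 61.11/(0.777×0.652) = 120.63 kg/s.
Recycle W = 0.348×120.63 = 41.978 kg/s.
Combined feed C = 210 + 41.978 = 251.98 kg/s.

252 kg/s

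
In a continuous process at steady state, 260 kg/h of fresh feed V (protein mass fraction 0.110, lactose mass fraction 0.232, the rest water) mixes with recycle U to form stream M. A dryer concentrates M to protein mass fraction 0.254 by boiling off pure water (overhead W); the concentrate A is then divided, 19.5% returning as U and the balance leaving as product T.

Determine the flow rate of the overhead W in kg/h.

Overall protein balance (none leaves overhead): protein in fresh feed = protein in product, i.e. 260×0.110 = (1−0.195)·A·0.254.
A = 28.6/(0.254×0.805) = 139.87 kg/h.
Recycle U = 0.195×139.87 = 27.275 kg/h.
Combined feed M = 260 + 27.275 = 287.28 kg/h.
Overhead W = M − A = 287.28 − 139.87 = 147.4 kg/h.

147.4 kg/h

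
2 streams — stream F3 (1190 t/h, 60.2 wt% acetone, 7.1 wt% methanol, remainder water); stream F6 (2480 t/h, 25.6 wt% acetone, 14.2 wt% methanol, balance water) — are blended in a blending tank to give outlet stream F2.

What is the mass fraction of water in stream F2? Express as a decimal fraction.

Total flow out = 1190 + 2480 = 3670 t/h.
water in = 1190×0.327 + 2480×0.602 = 1882.1 t/h.
water mass fraction in F2 = 1882.1/3670 = 0.513.

0.513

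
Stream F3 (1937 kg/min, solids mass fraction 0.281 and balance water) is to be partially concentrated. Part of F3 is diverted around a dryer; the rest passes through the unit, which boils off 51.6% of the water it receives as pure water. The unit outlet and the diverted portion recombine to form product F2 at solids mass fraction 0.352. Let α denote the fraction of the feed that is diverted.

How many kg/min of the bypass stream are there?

All 1937×0.281 = 544.3 kg/min of solids reaches F2, so F2 = 544.3/0.352 = 1546.3 kg/min and vapour = 390.7 kg/min.
The evaporator receives (1−α)·1937 of feed at 0.719 water and removes 0.516 of that water:
0.516×0.719×(1−α)×1937 = 390.7
(1−α) = 390.7/718.63 = 0.5437;  α = 0.4563.
Bypass flow = 0.4563×1937 = 883.91 kg/min.

883.9 kg/min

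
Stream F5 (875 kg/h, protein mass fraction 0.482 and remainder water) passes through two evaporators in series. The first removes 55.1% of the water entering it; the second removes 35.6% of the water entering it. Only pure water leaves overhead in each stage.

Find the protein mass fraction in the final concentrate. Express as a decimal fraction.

0.763

water in feed = 875×0.518 = 453.25 kg/h.
After stage 1: water left = (1−0.551)×453.25 = 203.51; stream total = 625.26 kg/h.
After stage 2: water left = (1−0.356)×203.51 = 131.06; final concentrate = 552.81 kg/h.
protein fraction = 421.75/552.81 = 0.763.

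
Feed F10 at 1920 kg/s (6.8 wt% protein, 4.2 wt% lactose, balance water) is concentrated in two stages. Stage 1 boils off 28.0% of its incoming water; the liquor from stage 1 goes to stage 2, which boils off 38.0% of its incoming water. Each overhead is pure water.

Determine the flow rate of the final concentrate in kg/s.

974 kg/s

water in feed = 1920×0.890 = 1708.8 kg/s.
After stage 1: water left = (1−0.280)×1708.8 = 1230.3; stream total = 1441.5 kg/s.
After stage 2: water left = (1−0.380)×1230.3 = 762.81; final concentrate = 974.01 kg/s.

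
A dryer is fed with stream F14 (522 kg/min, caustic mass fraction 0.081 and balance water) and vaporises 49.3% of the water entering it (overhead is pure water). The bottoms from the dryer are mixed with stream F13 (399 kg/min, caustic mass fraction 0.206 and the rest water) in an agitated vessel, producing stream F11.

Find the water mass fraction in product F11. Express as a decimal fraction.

0.818

Vapour removed = 0.493×0.919×522 = 236.5 kg/min; concentrate = 285.5 kg/min.
water reaching the mixer = 243.22 (from concentrate) + 399×0.794 = 560.02 kg/min.
Product flow = 285.5 + 399 = 684.5 kg/min; water fraction = 0.818.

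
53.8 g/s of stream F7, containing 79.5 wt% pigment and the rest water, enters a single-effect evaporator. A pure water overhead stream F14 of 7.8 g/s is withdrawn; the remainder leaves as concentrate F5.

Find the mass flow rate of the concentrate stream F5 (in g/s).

Concentrate = 53.8 − 7.8 = 46 g/s.

46 g/s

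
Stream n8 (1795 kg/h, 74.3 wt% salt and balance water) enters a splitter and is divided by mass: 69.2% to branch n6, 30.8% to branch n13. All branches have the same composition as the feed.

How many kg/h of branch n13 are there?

552.9 kg/h

Branch n13 flow = 0.308×1795 = 552.86 kg/h.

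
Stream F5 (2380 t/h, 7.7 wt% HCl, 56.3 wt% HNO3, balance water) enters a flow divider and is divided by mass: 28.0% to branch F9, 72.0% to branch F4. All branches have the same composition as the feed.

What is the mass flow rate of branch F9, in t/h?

666.4 t/h

Branch F9 flow = 0.280×2380 = 666.4 t/h.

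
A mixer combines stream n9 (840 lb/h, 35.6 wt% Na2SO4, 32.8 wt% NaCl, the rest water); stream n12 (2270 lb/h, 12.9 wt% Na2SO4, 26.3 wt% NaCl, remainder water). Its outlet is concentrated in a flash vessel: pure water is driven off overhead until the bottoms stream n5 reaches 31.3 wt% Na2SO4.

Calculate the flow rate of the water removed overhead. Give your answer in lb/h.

Na2SO4 entering = 840×0.356 + 2270×0.129 = 591.87 lb/h.
All Na2SO4 reports to n5, so n5 = 591.87/0.313 = 1891 lb/h.
Total feed = 3110 lb/h; overhead = 3110 − 1891 = 1219 lb/h.

1219 lb/h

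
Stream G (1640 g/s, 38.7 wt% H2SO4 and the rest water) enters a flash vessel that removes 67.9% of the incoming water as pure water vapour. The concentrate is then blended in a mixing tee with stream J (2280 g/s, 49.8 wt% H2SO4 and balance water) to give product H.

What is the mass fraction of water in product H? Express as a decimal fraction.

0.4532

Vapour removed = 0.679×0.613×1640 = 682.61 g/s; concentrate = 957.39 g/s.
water reaching the mixer = 322.71 (from concentrate) + 2280×0.502 = 1467.3 g/s.
Product flow = 957.39 + 2280 = 3237.4 g/s; water fraction = 0.4532.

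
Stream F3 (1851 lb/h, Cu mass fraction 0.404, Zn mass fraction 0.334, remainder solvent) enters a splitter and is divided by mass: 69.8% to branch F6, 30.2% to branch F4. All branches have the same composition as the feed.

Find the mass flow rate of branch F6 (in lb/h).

Branch F6 flow = 0.698×1851 = 1292 lb/h.

1292 lb/h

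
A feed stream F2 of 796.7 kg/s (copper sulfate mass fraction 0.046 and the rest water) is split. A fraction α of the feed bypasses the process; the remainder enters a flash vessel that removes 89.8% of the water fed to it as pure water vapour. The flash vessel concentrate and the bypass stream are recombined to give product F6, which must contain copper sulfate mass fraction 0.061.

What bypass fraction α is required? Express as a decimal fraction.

0.713

All 796.7×0.046 = 36.648 kg/s of copper sulfate reaches F6, so F6 = 36.648/0.061 = 600.79 kg/s and vapour = 195.91 kg/s.
The evaporator receives (1−α)·796.7 of feed at 0.954 water and removes 0.898 of that water:
0.898×0.954×(1−α)×796.7 = 195.91
(1−α) = 195.91/682.53 = 0.2870;  α = 0.7130.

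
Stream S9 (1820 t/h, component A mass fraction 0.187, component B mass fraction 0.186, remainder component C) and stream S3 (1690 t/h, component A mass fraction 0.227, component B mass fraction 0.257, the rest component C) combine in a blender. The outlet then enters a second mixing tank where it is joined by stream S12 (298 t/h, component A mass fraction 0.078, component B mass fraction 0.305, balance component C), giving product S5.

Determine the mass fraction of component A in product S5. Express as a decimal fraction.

0.196

Overall, product flow = 3808 t/h.
component A in = 1820×0.187 + 1690×0.227 + 298×0.078 = 747.21 t/h.
component A fraction in S5 = 0.196.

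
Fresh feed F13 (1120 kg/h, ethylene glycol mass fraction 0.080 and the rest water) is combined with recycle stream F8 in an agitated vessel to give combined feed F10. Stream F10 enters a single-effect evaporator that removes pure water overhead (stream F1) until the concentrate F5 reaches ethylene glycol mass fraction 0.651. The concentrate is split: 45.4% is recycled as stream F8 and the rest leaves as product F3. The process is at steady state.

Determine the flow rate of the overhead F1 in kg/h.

Overall ethylene glycol balance (none leaves overhead): ethylene glycol in fresh feed = ethylene glycol in product, i.e. 1120×0.080 = (1−0.454)·F5·0.651.
F5 = 89.6/(0.651×0.546) = 252.08 kg/h.
Recycle F8 = 0.454×252.08 = 114.44 kg/h.
Combined feed F10 = 1120 + 114.44 = 1234.4 kg/h.
Overhead F1 = F10 − F5 = 1234.4 − 252.08 = 982.37 kg/h.

982.4 kg/h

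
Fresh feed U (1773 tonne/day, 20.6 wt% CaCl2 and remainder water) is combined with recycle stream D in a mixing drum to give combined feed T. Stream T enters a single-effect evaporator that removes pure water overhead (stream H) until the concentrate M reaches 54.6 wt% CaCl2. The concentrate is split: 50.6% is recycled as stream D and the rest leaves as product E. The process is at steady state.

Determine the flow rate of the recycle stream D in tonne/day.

Overall CaCl2 balance (none leaves overhead): CaCl2 in fresh feed = CaCl2 in product, i.e. 1773×0.206 = (1−0.506)·M·0.546.
M = 365.24/(0.546×0.494) = 1354.1 tonne/day.
Recycle D = 0.506×1354.1 = 685.18 tonne/day.

685.2 tonne/day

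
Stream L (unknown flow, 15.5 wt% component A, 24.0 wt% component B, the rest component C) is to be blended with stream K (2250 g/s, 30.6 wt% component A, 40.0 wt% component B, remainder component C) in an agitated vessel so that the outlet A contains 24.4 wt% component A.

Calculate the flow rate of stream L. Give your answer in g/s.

1567 g/s

Let L be the unknown flow. Total out = 2250 + L.
component A balance: 688.5 + 0.155·L = 0.244·(2250 + L)
(0.155 − 0.244)·L = 0.244×2250 − 688.5 = -139.5
L = -139.5 / -0.089 = 1567.4 g/s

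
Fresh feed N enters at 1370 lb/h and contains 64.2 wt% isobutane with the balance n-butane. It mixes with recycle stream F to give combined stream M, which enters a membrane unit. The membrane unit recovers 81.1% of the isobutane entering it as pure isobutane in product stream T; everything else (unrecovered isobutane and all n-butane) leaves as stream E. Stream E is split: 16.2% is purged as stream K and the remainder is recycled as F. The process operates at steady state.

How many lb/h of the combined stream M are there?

n-butane enters only via N and leaves only via the purge: 1370×0.358 = 0.162×(n-butane in E), and the membrane unit passes all n-butane, so n-butane in M = n-butane in E = 3027.5 lb/h.
isobutane in M: m_A = 1370×0.642 + (1−0.162)·(1−0.811)·m_A, so m_A = 879.54/0.8416 = 1045.1 lb/h.
M = 1045.1 + 3027.5 = 4072.6 lb/h.

4073 lb/h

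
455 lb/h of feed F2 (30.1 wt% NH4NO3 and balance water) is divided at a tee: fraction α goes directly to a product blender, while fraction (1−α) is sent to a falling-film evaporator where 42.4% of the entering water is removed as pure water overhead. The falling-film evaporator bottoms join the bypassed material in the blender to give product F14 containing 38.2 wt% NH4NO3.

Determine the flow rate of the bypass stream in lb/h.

All 455×0.301 = 136.95 lb/h of NH4NO3 reaches F14, so F14 = 136.95/0.382 = 358.52 lb/h and vapour = 96.479 lb/h.
The evaporator receives (1−α)·455 of feed at 0.699 water and removes 0.424 of that water:
0.424×0.699×(1−α)×455 = 96.479
(1−α) = 96.479/134.85 = 0.7154;  α = 0.2846.
Bypass flow = 0.2846×455 = 129.47 lb/h.

129.5 lb/h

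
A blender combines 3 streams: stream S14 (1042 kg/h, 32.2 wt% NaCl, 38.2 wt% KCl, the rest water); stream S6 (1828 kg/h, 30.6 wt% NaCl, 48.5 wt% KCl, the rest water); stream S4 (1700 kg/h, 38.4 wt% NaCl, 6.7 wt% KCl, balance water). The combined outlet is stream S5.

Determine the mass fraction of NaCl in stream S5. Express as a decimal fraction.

Total flow out = 1042 + 1828 + 1700 = 4570 kg/h.
NaCl in = 1042×0.322 + 1828×0.306 + 1700×0.384 = 1547.7 kg/h.
NaCl mass fraction in S5 = 1547.7/4570 = 0.3387.

0.3387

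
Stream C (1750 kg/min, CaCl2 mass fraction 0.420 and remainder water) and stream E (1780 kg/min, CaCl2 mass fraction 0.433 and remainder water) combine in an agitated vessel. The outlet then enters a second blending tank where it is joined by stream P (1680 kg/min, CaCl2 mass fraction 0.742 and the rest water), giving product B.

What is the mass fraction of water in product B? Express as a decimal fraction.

0.472

Overall, product flow = 5210 kg/min.
water in = 1750×0.580 + 1780×0.567 + 1680×0.258 = 2457.7 kg/min.
water fraction in B = 0.472.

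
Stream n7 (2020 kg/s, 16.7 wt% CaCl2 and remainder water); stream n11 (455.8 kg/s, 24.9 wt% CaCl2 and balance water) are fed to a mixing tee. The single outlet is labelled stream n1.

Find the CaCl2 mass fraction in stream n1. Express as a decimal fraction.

0.182

Total flow out = 2020 + 455.8 = 2475.8 kg/s.
CaCl2 in = 2020×0.167 + 455.8×0.249 = 450.83 kg/s.
CaCl2 mass fraction in n1 = 450.83/2475.8 = 0.182.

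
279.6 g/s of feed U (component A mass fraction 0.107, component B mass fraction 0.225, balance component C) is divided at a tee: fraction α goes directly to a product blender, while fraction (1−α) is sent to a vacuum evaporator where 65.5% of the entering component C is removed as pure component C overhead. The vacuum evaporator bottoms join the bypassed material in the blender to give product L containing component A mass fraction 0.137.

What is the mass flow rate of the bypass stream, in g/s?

139.7 g/s

All 279.6×0.107 = 29.917 g/s of component A reaches L, so L = 29.917/0.137 = 218.37 g/s and vapour = 61.226 g/s.
The evaporator receives (1−α)·279.6 of feed at 0.668 component C and removes 0.655 of that component C:
0.655×0.668×(1−α)×279.6 = 61.226
(1−α) = 61.226/122.34 = 0.5005;  α = 0.4995.
Bypass flow = 0.4995×279.6 = 139.67 g/s.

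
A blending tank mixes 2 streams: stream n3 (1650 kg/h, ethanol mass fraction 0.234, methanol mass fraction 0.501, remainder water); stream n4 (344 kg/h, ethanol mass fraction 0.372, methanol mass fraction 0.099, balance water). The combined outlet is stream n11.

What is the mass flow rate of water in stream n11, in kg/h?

water out = water in = 1650×0.265 + 344×0.529 = 619.23 kg/h.

619.2 kg/h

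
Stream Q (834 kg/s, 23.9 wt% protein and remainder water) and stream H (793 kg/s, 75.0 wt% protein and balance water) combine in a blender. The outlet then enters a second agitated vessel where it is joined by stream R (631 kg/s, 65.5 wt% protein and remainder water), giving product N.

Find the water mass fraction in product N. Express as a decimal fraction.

0.4653

Overall, product flow = 2258 kg/s.
water in = 834×0.761 + 793×0.250 + 631×0.345 = 1050.6 kg/s.
water fraction in N = 0.4653.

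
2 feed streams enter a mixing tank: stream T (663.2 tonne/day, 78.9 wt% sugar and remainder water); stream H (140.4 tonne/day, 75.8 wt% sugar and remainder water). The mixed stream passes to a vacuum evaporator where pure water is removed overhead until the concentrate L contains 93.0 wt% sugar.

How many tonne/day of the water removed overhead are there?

sugar entering = 663.2×0.789 + 140.4×0.758 = 629.69 tonne/day.
All sugar reports to L, so L = 629.69/0.930 = 677.08 tonne/day.
Total feed = 803.6 tonne/day; overhead = 803.6 − 677.08 = 126.52 tonne/day.

126.5 tonne/day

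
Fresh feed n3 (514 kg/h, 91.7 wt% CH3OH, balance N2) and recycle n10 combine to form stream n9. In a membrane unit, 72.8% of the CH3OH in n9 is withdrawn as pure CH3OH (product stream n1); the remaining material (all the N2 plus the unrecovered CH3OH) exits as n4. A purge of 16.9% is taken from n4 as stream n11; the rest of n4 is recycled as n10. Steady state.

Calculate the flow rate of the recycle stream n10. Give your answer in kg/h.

N2 enters only via n3 and leaves only via the purge: 514×0.083 = 0.169×(N2 in n4), and the membrane unit passes all N2, so N2 in n9 = N2 in n4 = 252.44 kg/h.
CH3OH in n9: m_A = 514×0.917 + (1−0.169)·(1−0.728)·m_A, so m_A = 471.34/0.7740 = 608.99 kg/h.
n4 = (1−0.728)×608.99 + 252.44 = 418.08 kg/h.
Recycle n10 = (1−0.169)×418.08 = 347.43 kg/h.

347.4 kg/h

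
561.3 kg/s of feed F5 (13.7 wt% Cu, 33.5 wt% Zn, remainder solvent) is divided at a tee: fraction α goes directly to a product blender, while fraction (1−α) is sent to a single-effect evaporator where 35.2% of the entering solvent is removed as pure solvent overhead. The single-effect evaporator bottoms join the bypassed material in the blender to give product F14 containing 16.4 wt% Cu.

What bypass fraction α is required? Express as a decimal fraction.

0.114

All 561.3×0.137 = 76.898 kg/s of Cu reaches F14, so F14 = 76.898/0.164 = 468.89 kg/s and vapour = 92.409 kg/s.
The evaporator receives (1−α)·561.3 of feed at 0.528 solvent and removes 0.352 of that solvent:
0.352×0.528×(1−α)×561.3 = 92.409
(1−α) = 92.409/104.32 = 0.8858;  α = 0.1142.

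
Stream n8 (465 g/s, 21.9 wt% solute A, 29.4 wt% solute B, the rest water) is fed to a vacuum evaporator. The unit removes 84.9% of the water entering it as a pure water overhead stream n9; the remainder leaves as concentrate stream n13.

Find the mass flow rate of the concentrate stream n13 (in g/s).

water entering = 465×0.487 = 226.45 g/s; overhead removed = 0.849×226.45 = 192.26 g/s.
Concentrate = 465 − 192.26 = 272.74 g/s.

272.7 g/s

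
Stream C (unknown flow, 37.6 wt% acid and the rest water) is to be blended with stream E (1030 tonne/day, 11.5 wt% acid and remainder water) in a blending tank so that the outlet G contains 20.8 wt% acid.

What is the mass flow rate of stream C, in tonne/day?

570.2 tonne/day

Let C be the unknown flow. Total out = 1030 + C.
acid balance: 118.45 + 0.376·C = 0.208·(1030 + C)
(0.376 − 0.208)·C = 0.208×1030 − 118.45 = 95.79
C = 95.79 / 0.168 = 570.18 tonne/day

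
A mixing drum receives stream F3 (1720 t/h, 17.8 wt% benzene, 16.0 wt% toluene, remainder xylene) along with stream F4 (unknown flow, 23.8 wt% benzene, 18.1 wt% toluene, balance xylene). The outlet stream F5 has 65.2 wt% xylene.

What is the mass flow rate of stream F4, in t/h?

Let F4 be the unknown flow. Total out = 1720 + F4.
xylene balance: 1138.6 + 0.581·F4 = 0.652·(1720 + F4)
(0.581 − 0.652)·F4 = 0.652×1720 − 1138.6 = -17.2
F4 = -17.2 / -0.071 = 242.25 t/h

242.3 t/h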